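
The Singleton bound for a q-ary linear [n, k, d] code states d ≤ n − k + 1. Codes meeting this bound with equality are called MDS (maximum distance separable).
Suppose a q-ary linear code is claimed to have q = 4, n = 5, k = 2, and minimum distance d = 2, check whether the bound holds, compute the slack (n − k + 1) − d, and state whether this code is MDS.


Singleton RHS = n − k + 1 = 4, slack = 2, bound satisfied, not MDS.

Singleton bound: d ≤ n − k + 1.
Here n = 5, k = 2, so n − k + 1 = 4.
Given d = 2, check d ≤ 4: YES.
Slack = (n − k + 1) − d = 2.
The code is NOT MDS (slack = 2 > 0).
Description: the claimed parameters are [5, 2, 2]_4; such a code would be non-MDS.


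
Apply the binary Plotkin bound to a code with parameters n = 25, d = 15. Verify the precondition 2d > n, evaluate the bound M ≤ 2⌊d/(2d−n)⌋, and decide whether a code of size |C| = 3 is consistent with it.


Plotkin bound M ≤ 6; given |C| = 3 ≤ bound (satisfied).

Check applicability: 2d = 30, n = 25.
2d − n = 5 > 0, so Plotkin applies.
Compute d/(2d−n) = 15/5 ≈ 3.0000.
⌊d/(2d−n)⌋ = 3.
Plotkin bound: M ≤ 2·3 = 6.
Given |C| = 3, check: satisfied.
This |C| is below the Plotkin bound.


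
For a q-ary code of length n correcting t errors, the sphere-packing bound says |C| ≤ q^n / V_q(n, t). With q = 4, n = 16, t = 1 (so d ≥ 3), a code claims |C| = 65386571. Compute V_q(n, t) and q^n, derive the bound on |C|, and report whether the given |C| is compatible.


V_q(n, t) = 49, q^n = 4294967296, Hamming bound = 87652393, |C| = 65386571 ≤ bound (satisfied).

Step 1: Compute V_q(n, t) = Σ_{j=0}^1 C(n, j) (q−1)^j.
  j = 0: C(16,0)·(3)^0 = 1·1 = 1.
  j = 1: C(16,1)·(3)^1 = 16·3 = 48.
  V_q(n, t) = 1 + 48 = 49.
Step 2: q^n = 4^16 = 4294967296.
Step 3: Hamming bound ⌊q^n / V_q(n,t)⌋ = ⌊4294967296/49⌋ = 87652393.
Step 4: Compare |C| = 65386571 to 87652393: satisfied.
The claimed |C| lies below the Hamming bound.


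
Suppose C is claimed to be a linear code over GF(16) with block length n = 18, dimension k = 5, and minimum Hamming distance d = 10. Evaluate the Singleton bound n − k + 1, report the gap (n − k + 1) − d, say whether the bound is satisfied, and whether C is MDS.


Singleton RHS = n − k + 1 = 14, slack = 4, bound satisfied, not MDS.

Singleton bound: d ≤ n − k + 1.
Here n = 18, k = 5, so n − k + 1 = 14.
Given d = 10, check d ≤ 14: YES.
Slack = (n − k + 1) − d = 4.
The code is NOT MDS (slack = 4 > 0).
Description: the claimed parameters are [18, 5, 10]_16; such a code would be non-MDS.


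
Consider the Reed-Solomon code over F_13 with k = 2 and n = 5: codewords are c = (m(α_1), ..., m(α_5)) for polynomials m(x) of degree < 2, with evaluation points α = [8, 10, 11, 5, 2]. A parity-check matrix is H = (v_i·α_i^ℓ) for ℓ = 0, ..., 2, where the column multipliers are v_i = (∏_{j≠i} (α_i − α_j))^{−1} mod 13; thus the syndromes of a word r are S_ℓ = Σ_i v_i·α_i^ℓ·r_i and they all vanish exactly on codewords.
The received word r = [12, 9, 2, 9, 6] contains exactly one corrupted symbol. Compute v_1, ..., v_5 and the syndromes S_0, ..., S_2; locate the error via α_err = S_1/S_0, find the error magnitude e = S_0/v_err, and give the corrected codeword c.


S = (9, 12, 3), error at position 2, error magnitude e = 8, c = [12, 1, 2, 9, 6].

Step 1: column multipliers v_i = (∏_{j≠i}(α_i − α_j))^{−1} mod 13.
  i = 1 (α = 8): (8−10)(8−11)(8−5)(8−2) = (−2)·(−3)·3·6 = 108 ≡ 4, so v_1 = 4^{−1} = 10 (mod 13).
  i = 2 (α = 10): (10−8)(10−11)(10−5)(10−2) = 2·(−1)·5·8 = −80 ≡ 11, so v_2 = 11^{−1} = 6 (mod 13).
  i = 3 (α = 11): (11−8)(11−10)(11−5)(11−2) = 3·1·6·9 = 162 ≡ 6, so v_3 = 6^{−1} = 11 (mod 13).
  i = 4 (α = 5): (5−8)(5−10)(5−11)(5−2) = (−3)·(−5)·(−6)·3 = −270 ≡ 3, so v_4 = 3^{−1} = 9 (mod 13).
  i = 5 (α = 2): (2−8)(2−10)(2−11)(2−5) = (−6)·(−8)·(−9)·(−3) = 1296 ≡ 9, so v_5 = 9^{−1} = 3 (mod 13).
  v = [10, 6, 11, 9, 3].
Step 2: syndromes of r = [12, 9, 2, 9, 6] (all sums mod 13).
  S_0 = Σ v_i r_i = 10·12 + 6·9 + 11·2 + 9·9 + 3·6 = 295 ≡ 9.
  S_1 = Σ v_i α_i r_i = 10·8·12 + 6·10·9 + 11·11·2 + 9·5·9 + 3·2·6 = 2183 ≡ 12.
  α_i^2 mod 13 = [12, 9, 4, 12, 4].
  S_2 = Σ v_i α_i^2 r_i = 10·12·12 + 6·9·9 + 11·4·2 + 9·12·9 + 3·4·6 = 3058 ≡ 3.
  S = (9, 12, 3) ≠ 0, so r is not a codeword (an error is present).
Step 3: locate the error. For a single error e at position i, S_ℓ = v_i·e·α_i^ℓ, so α_err = S_1/S_0.
  S_0^{−1} = 9^{−1} = 3 (mod 13), so α_err = 12·3 = 36 ≡ 10 = α_2. Error position i = 2.
  Consistency check: S_2/S_1 = 3·12 = 36 ≡ 10 = α_err ✓ (single-error assumption holds).
Step 4: error magnitude e = S_0/v_2 = S_0·∏_{j≠2}(α_2 − α_j) = 9·11 = 99 ≡ 8 (mod 13).
Step 5: correct position 2: c_2 = r_2 − e = 9 − 8 ≡ 1 (mod 13). Hence c = [12, 1, 2, 9, 6].
  Check: interpolating c through the α_i gives m(x) = 4 + 1·x (degree < 2) with m(α_i) = c_i for every i, so c is indeed a codeword.


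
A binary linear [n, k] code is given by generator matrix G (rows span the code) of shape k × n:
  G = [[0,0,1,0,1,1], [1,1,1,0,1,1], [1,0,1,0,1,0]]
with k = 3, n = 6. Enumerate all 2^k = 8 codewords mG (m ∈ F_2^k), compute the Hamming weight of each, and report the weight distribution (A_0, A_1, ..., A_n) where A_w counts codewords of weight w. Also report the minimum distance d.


Weight distribution: A_0 = 1, A_2 = 3, A_3 = 3, A_5 = 1. Minimum distance d = 2.

Enumerate all 2^3 = 8 messages m ∈ F_2^3.
For each, compute codeword c = mG in F_2^6, then tally its weight.
  m = 000 → c = 000000, weight = 0.
  m = 100 → c = 001011, weight = 3.
  m = 010 → c = 111011, weight = 5.
  m = 110 → c = 110000, weight = 2.
  m = 001 → c = 101010, weight = 3.
  m = 101 → c = 100001, weight = 2.
  m = 011 → c = 010001, weight = 2.
  m = 111 → c = 011010, weight = 3.
Tally weights:
  weight 0: 1 codewords.
  weight 2: 3 codewords.
  weight 3: 3 codewords.
  weight 5: 1 codewords.
Minimum distance d = smallest w > 0 with A_w > 0 = 2.
Sanity: Σ A_w = 8 = 2^3 = 8 ✓.


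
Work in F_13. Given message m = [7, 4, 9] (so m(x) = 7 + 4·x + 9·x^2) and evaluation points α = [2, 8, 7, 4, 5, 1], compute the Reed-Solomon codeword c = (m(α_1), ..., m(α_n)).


c = [12, 4, 8, 11, 5, 7]

Message polynomial: m(x) = 7 + 4·x + 9·x^2 (mod 13).
For each evaluation point α_i, compute m(α_i) mod 13:
  α_1 = 2: Horner steps 9 → 9 → 12, so m(2) = 12.
  α_2 = 8: Horner steps 9 → 11 → 4, so m(8) = 4.
  α_3 = 7: Horner steps 9 → 2 → 8, so m(7) = 8.
  α_4 = 4: Horner steps 9 → 1 → 11, so m(4) = 11.
  α_5 = 5: Horner steps 9 → 10 → 5, so m(5) = 5.
  α_6 = 1: Horner steps 9 → 0 → 7, so m(1) = 7.
Codeword c = [12, 4, 8, 11, 5, 7] ∈ F_13^6.


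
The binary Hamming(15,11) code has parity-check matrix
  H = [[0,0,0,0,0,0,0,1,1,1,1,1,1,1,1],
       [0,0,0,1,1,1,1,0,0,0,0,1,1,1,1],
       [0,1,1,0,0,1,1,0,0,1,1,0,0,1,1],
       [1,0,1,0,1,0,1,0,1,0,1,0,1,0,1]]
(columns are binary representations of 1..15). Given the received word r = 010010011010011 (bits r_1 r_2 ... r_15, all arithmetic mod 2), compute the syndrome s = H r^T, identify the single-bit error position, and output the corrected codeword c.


s = (1, 1, 0, 0)^T, error position = 12, corrected codeword c = 010010011011011

Compute s = H r^T mod 2 one row at a time:
  s_1 = 1 + 1 + 0 + 1 + 0 + 0 + 1 + 1 = 5 ≡ 1 (mod 2).
  s_2 = 0 + 1 + 0 + 0 + 0 + 0 + 1 + 1 = 3 ≡ 1 (mod 2).
  s_3 = 1 + 0 + 0 + 0 + 0 + 1 + 1 + 1 = 4 ≡ 0 (mod 2).
  s_4 = 0 + 0 + 1 + 0 + 1 + 1 + 0 + 1 = 4 ≡ 0 (mod 2).
s = (1, 1, 0, 0)^T — this equals column 12 of H (binary 1100), so error is at position 12.
Correct: flip bit 12 of r = 010010011010011 to get c = 010010011011011.


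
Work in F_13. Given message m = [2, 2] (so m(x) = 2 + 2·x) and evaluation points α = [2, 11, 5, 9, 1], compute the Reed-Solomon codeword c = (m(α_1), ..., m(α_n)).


c = [6, 11, 12, 7, 4]

Message polynomial: m(x) = 2 + 2·x (mod 13).
For each evaluation point α_i, compute m(α_i) mod 13:
  α_1 = 2: Horner steps 2 → 6, so m(2) = 6.
  α_2 = 11: Horner steps 2 → 11, so m(11) = 11.
  α_3 = 5: Horner steps 2 → 12, so m(5) = 12.
  α_4 = 9: Horner steps 2 → 7, so m(9) = 7.
  α_5 = 1: Horner steps 2 → 4, so m(1) = 4.
Codeword c = [6, 11, 12, 7, 4] ∈ F_13^5.


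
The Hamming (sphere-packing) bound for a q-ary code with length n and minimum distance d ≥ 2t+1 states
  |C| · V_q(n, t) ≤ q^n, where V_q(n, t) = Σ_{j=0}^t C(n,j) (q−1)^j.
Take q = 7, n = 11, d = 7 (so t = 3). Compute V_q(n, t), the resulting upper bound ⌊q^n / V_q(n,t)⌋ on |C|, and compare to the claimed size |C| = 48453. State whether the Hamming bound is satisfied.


V_q(n, t) = 37687, q^n = 1977326743, Hamming bound = 52467, |C| = 48453 ≤ bound (satisfied).

Step 1: Compute V_q(n, t) = Σ_{j=0}^3 C(n, j) (q−1)^j.
  j = 0: C(11,0)·(6)^0 = 1·1 = 1.
  j = 1: C(11,1)·(6)^1 = 11·6 = 66.
  j = 2: C(11,2)·(6)^2 = 55·36 = 1980.
  j = 3: C(11,3)·(6)^3 = 165·216 = 35640.
  V_q(n, t) = 1 + 66 + 1980 + 35640 = 37687.
Step 2: q^n = 7^11 = 1977326743.
Step 3: Hamming bound ⌊q^n / V_q(n,t)⌋ = ⌊1977326743/37687⌋ = 52467.
Step 4: Compare |C| = 48453 to 52467: satisfied.
The claimed |C| lies below the Hamming bound.


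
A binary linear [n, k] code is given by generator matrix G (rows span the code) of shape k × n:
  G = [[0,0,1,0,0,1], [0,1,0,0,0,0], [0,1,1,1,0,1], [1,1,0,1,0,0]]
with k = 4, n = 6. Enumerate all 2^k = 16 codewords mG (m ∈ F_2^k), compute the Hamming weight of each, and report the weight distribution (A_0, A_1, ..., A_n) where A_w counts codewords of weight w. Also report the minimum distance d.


Weight distribution: A_0 = 1, A_1 = 3, A_2 = 4, A_3 = 4, A_4 = 3, A_5 = 1. Minimum distance d = 1.

Enumerate all 2^4 = 16 messages m ∈ F_2^4.
For each, compute codeword c = mG in F_2^6, then tally its weight.
  m = 0000 → c = 000000, weight = 0.
  m = 1000 → c = 001001, weight = 2.
  m = 0100 → c = 010000, weight = 1.
  m = 1100 → c = 011001, weight = 3.
  m = 0010 → c = 011101, weight = 4.
  m = 1010 → c = 010100, weight = 2.
  m = 0110 → c = 001101, weight = 3.
  m = 1110 → c = 000100, weight = 1.
  m = 0001 → c = 110100, weight = 3.
  m = 1001 → c = 111101, weight = 5.
  m = 0101 → c = 100100, weight = 2.
  m = 1101 → c = 101101, weight = 4.
  m = 0011 → c = 101001, weight = 3.
  m = 1011 → c = 100000, weight = 1.
  m = 0111 → c = 111001, weight = 4.
  m = 1111 → c = 110000, weight = 2.
Tally weights:
  weight 0: 1 codewords.
  weight 1: 3 codewords.
  weight 2: 4 codewords.
  weight 3: 4 codewords.
  weight 4: 3 codewords.
  weight 5: 1 codewords.
Minimum distance d = smallest w > 0 with A_w > 0 = 1.
Sanity: Σ A_w = 16 = 2^4 = 16 ✓.


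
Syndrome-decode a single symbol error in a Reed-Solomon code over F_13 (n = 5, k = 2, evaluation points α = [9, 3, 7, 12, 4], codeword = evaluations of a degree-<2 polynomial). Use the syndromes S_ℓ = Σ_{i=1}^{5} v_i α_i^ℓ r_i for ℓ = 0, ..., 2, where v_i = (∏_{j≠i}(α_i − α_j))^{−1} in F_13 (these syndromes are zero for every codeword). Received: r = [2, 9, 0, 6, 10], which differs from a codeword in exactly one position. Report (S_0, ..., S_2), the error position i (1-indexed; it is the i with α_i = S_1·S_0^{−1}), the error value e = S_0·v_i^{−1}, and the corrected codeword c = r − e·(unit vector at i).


S = (1, 12, 1), error at position 4, error magnitude e = 1, c = [2, 9, 0, 5, 10].

Step 1: column multipliers v_i = (∏_{j≠i}(α_i − α_j))^{−1} mod 13.
  i = 1 (α = 9): (9−3)(9−7)(9−12)(9−4) = 6·2·(−3)·5 = −180 ≡ 2, so v_1 = 2^{−1} = 7 (mod 13).
  i = 2 (α = 3): (3−9)(3−7)(3−12)(3−4) = (−6)·(−4)·(−9)·(−1) = 216 ≡ 8, so v_2 = 8^{−1} = 5 (mod 13).
  i = 3 (α = 7): (7−9)(7−3)(7−12)(7−4) = (−2)·4·(−5)·3 = 120 ≡ 3, so v_3 = 3^{−1} = 9 (mod 13).
  i = 4 (α = 12): (12−9)(12−3)(12−7)(12−4) = 3·9·5·8 = 1080 ≡ 1, so v_4 = 1^{−1} = 1 (mod 13).
  i = 5 (α = 4): (4−9)(4−3)(4−7)(4−12) = (−5)·1·(−3)·(−8) = −120 ≡ 10, so v_5 = 10^{−1} = 4 (mod 13).
  v = [7, 5, 9, 1, 4].
Step 2: syndromes of r = [2, 9, 0, 6, 10] (all sums mod 13).
  S_0 = Σ v_i r_i = 7·2 + 5·9 + 9·0 + 1·6 + 4·10 = 105 ≡ 1.
  S_1 = Σ v_i α_i r_i = 7·9·2 + 5·3·9 + 9·7·0 + 1·12·6 + 4·4·10 = 493 ≡ 12.
  α_i^2 mod 13 = [3, 9, 10, 1, 3].
  S_2 = Σ v_i α_i^2 r_i = 7·3·2 + 5·9·9 + 9·10·0 + 1·1·6 + 4·3·10 = 573 ≡ 1.
  S = (1, 12, 1) ≠ 0, so r is not a codeword (an error is present).
Step 3: locate the error. For a single error e at position i, S_ℓ = v_i·e·α_i^ℓ, so α_err = S_1/S_0.
  S_0^{−1} = 1^{−1} = 1 (mod 13), so α_err = 12·1 = 12 ≡ 12 = α_4. Error position i = 4.
  Consistency check: S_2/S_1 = 1·12 = 12 ≡ 12 = α_err ✓ (single-error assumption holds).
Step 4: error magnitude e = S_0/v_4 = S_0·∏_{j≠4}(α_4 − α_j) = 1·1 = 1 ≡ 1 (mod 13).
Step 5: correct position 4: c_4 = r_4 − e = 6 − 1 ≡ 5 (mod 13). Hence c = [2, 9, 0, 5, 10].
  Check: interpolating c through the α_i gives m(x) = 6 + 1·x (degree < 2) with m(α_i) = c_i for every i, so c is indeed a codeword.


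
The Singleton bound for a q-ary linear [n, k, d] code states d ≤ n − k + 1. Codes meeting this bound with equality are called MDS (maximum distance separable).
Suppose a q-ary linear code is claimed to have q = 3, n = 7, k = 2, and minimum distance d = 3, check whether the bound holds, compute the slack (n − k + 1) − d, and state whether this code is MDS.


Singleton RHS = n − k + 1 = 6, slack = 3, bound satisfied, not MDS.

Singleton bound: d ≤ n − k + 1.
Here n = 7, k = 2, so n − k + 1 = 6.
Given d = 3, check d ≤ 6: YES.
Slack = (n − k + 1) − d = 3.
The code is NOT MDS (slack = 3 > 0).
Description: the claimed parameters are [7, 2, 3]_3; such a code would be non-MDS.


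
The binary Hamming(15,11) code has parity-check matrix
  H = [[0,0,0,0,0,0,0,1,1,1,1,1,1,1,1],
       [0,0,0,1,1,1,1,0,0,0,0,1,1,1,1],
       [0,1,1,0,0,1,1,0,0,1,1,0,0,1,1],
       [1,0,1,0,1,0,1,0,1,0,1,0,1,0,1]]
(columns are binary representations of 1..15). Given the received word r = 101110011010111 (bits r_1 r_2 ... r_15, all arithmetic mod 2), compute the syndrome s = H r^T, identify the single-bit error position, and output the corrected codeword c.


s = (0, 1, 0, 1)^T, error position = 5, corrected codeword c = 101100011010111

Compute s = H r^T mod 2 one row at a time:
  s_1 = 1 + 1 + 0 + 1 + 0 + 1 + 1 + 1 = 6 ≡ 0 (mod 2).
  s_2 = 1 + 1 + 0 + 0 + 0 + 1 + 1 + 1 = 5 ≡ 1 (mod 2).
  s_3 = 0 + 1 + 0 + 0 + 0 + 1 + 1 + 1 = 4 ≡ 0 (mod 2).
  s_4 = 1 + 1 + 1 + 0 + 1 + 1 + 1 + 1 = 7 ≡ 1 (mod 2).
s = (0, 1, 0, 1)^T — this equals column 5 of H (binary 0101), so error is at position 5.
Correct: flip bit 5 of r = 101110011010111 to get c = 101100011010111.


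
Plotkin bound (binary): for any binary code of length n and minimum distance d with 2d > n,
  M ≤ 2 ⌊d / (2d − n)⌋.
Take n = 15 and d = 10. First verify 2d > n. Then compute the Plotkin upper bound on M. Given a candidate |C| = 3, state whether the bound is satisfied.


Plotkin bound M ≤ 4; given |C| = 3 ≤ bound (satisfied).

Check applicability: 2d = 20, n = 15.
2d − n = 5 > 0, so Plotkin applies.
Compute d/(2d−n) = 10/5 ≈ 2.0000.
⌊d/(2d−n)⌋ = 2.
Plotkin bound: M ≤ 2·2 = 4.
Given |C| = 3, check: satisfied.
This |C| is below the Plotkin bound.


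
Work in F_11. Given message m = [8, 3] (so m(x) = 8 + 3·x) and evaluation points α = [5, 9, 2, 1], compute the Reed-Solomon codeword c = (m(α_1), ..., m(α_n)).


c = [1, 2, 3, 0]

Message polynomial: m(x) = 8 + 3·x (mod 11).
For each evaluation point α_i, compute m(α_i) mod 11:
  α_1 = 5: Horner steps 3 → 1, so m(5) = 1.
  α_2 = 9: Horner steps 3 → 2, so m(9) = 2.
  α_3 = 2: Horner steps 3 → 3, so m(2) = 3.
  α_4 = 1: Horner steps 3 → 0, so m(1) = 0.
Codeword c = [1, 2, 3, 0] ∈ F_11^4.


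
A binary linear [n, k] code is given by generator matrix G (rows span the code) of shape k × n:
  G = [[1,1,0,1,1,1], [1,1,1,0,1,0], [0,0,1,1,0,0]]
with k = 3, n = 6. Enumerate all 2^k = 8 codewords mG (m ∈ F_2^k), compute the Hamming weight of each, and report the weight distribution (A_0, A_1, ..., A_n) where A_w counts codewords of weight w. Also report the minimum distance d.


Weight distribution: A_0 = 1, A_1 = 1, A_2 = 1, A_3 = 1, A_4 = 2, A_5 = 2. Minimum distance d = 1.

Enumerate all 2^3 = 8 messages m ∈ F_2^3.
For each, compute codeword c = mG in F_2^6, then tally its weight.
  m = 000 → c = 000000, weight = 0.
  m = 100 → c = 110111, weight = 5.
  m = 010 → c = 111010, weight = 4.
  m = 110 → c = 001101, weight = 3.
  m = 001 → c = 001100, weight = 2.
  m = 101 → c = 111011, weight = 5.
  m = 011 → c = 110110, weight = 4.
  m = 111 → c = 000001, weight = 1.
Tally weights:
  weight 0: 1 codewords.
  weight 1: 1 codewords.
  weight 2: 1 codewords.
  weight 3: 1 codewords.
  weight 4: 2 codewords.
  weight 5: 2 codewords.
Minimum distance d = smallest w > 0 with A_w > 0 = 1.
Sanity: Σ A_w = 8 = 2^3 = 8 ✓.


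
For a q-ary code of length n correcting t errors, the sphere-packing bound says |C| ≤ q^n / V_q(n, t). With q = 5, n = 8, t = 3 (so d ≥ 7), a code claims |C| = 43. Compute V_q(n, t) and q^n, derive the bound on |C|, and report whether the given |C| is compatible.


V_q(n, t) = 4065, q^n = 390625, Hamming bound = 96, |C| = 43 ≤ bound (satisfied).

Step 1: Compute V_q(n, t) = Σ_{j=0}^3 C(n, j) (q−1)^j.
  j = 0: C(8,0)·(4)^0 = 1·1 = 1.
  j = 1: C(8,1)·(4)^1 = 8·4 = 32.
  j = 2: C(8,2)·(4)^2 = 28·16 = 448.
  j = 3: C(8,3)·(4)^3 = 56·64 = 3584.
  V_q(n, t) = 1 + 32 + 448 + 3584 = 4065.
Step 2: q^n = 5^8 = 390625.
Step 3: Hamming bound ⌊q^n / V_q(n,t)⌋ = ⌊390625/4065⌋ = 96.
Step 4: Compare |C| = 43 to 96: satisfied.
The claimed |C| lies below the Hamming bound.


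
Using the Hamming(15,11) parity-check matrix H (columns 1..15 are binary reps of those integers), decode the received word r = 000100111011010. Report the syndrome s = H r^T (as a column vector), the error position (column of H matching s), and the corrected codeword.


s = (1, 0, 1, 1)^T, error position = 11, corrected codeword c = 000100111001010

Compute s = H r^T mod 2 one row at a time:
  s_1 = 1 + 1 + 0 + 1 + 1 + 0 + 1 + 0 = 5 ≡ 1 (mod 2).
  s_2 = 1 + 0 + 0 + 1 + 1 + 0 + 1 + 0 = 4 ≡ 0 (mod 2).
  s_3 = 0 + 0 + 0 + 1 + 0 + 1 + 1 + 0 = 3 ≡ 1 (mod 2).
  s_4 = 0 + 0 + 0 + 1 + 1 + 1 + 0 + 0 = 3 ≡ 1 (mod 2).
s = (1, 0, 1, 1)^T — this equals column 11 of H (binary 1011), so error is at position 11.
Correct: flip bit 11 of r = 000100111011010 to get c = 000100111001010.


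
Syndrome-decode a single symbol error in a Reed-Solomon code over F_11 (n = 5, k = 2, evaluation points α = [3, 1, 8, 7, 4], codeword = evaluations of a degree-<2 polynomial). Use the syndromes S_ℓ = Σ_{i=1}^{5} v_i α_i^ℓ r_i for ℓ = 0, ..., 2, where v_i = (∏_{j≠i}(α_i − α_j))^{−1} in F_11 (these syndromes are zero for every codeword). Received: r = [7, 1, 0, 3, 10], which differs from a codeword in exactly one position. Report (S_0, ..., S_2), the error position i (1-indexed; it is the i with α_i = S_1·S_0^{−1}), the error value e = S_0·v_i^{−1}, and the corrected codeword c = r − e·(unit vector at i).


S = (10, 4, 6), error at position 4, error magnitude e = 6, c = [7, 1, 0, 8, 10].

Step 1: column multipliers v_i = (∏_{j≠i}(α_i − α_j))^{−1} mod 11.
  i = 1 (α = 3): (3−1)(3−8)(3−7)(3−4) = 2·(−5)·(−4)·(−1) = −40 ≡ 4, so v_1 = 4^{−1} = 3 (mod 11).
  i = 2 (α = 1): (1−3)(1−8)(1−7)(1−4) = (−2)·(−7)·(−6)·(−3) = 252 ≡ 10, so v_2 = 10^{−1} = 10 (mod 11).
  i = 3 (α = 8): (8−3)(8−1)(8−7)(8−4) = 5·7·1·4 = 140 ≡ 8, so v_3 = 8^{−1} = 7 (mod 11).
  i = 4 (α = 7): (7−3)(7−1)(7−8)(7−4) = 4·6·(−1)·3 = −72 ≡ 5, so v_4 = 5^{−1} = 9 (mod 11).
  i = 5 (α = 4): (4−3)(4−1)(4−8)(4−7) = 1·3·(−4)·(−3) = 36 ≡ 3, so v_5 = 3^{−1} = 4 (mod 11).
  v = [3, 10, 7, 9, 4].
Step 2: syndromes of r = [7, 1, 0, 3, 10] (all sums mod 11).
  S_0 = Σ v_i r_i = 3·7 + 10·1 + 7·0 + 9·3 + 4·10 = 98 ≡ 10.
  S_1 = Σ v_i α_i r_i = 3·3·7 + 10·1·1 + 7·8·0 + 9·7·3 + 4·4·10 = 422 ≡ 4.
  α_i^2 mod 11 = [9, 1, 9, 5, 5].
  S_2 = Σ v_i α_i^2 r_i = 3·9·7 + 10·1·1 + 7·9·0 + 9·5·3 + 4·5·10 = 534 ≡ 6.
  S = (10, 4, 6) ≠ 0, so r is not a codeword (an error is present).
Step 3: locate the error. For a single error e at position i, S_ℓ = v_i·e·α_i^ℓ, so α_err = S_1/S_0.
  S_0^{−1} = 10^{−1} = 10 (mod 11), so α_err = 4·10 = 40 ≡ 7 = α_4. Error position i = 4.
  Consistency check: S_2/S_1 = 6·3 = 18 ≡ 7 = α_err ✓ (single-error assumption holds).
Step 4: error magnitude e = S_0/v_4 = S_0·∏_{j≠4}(α_4 − α_j) = 10·5 = 50 ≡ 6 (mod 11).
Step 5: correct position 4: c_4 = r_4 − e = 3 − 6 ≡ 8 (mod 11). Hence c = [7, 1, 0, 8, 10].
  Check: interpolating c through the α_i gives m(x) = 9 + 3·x (degree < 2) with m(α_i) = c_i for every i, so c is indeed a codeword.


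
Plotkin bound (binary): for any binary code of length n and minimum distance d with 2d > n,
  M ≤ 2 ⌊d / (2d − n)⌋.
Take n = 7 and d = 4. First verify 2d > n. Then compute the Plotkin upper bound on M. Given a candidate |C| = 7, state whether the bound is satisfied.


Plotkin bound M ≤ 8; given |C| = 7 ≤ bound (satisfied).

Check applicability: 2d = 8, n = 7.
2d − n = 1 > 0, so Plotkin applies.
Compute d/(2d−n) = 4/1 ≈ 4.0000.
⌊d/(2d−n)⌋ = 4.
Plotkin bound: M ≤ 2·4 = 8.
Given |C| = 7, check: satisfied.
This |C| is below the Plotkin bound.


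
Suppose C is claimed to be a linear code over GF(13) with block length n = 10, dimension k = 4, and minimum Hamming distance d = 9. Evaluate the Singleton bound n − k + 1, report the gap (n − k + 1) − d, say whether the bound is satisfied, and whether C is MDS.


Singleton RHS = n − k + 1 = 7, slack = -2, bound violated (no such code; not MDS).

Singleton bound: d ≤ n − k + 1.
Here n = 10, k = 4, so n − k + 1 = 7.
Given d = 9, check d ≤ 7: NO.
Slack = (n − k + 1) − d = -2.
The slack is negative: d = 9 exceeds n − k + 1 = 7 by 2, so the Singleton bound is violated and no linear [10, 4, 9]_13 code can exist. In particular it is not MDS (MDS requires d = n − k + 1 exactly).
Description: the claimed parameters are [10, 4, 9]_13; such a code would be impossible (violates the Singleton bound).


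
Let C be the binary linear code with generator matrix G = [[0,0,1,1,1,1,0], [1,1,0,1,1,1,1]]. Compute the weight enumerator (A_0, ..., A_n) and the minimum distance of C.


Weight distribution: A_0 = 1, A_4 = 2, A_6 = 1. Minimum distance d = 4.

Enumerate all 2^2 = 4 messages m ∈ F_2^2.
For each, compute codeword c = mG in F_2^7, then tally its weight.
  m = 00 → c = 0000000, weight = 0.
  m = 10 → c = 0011110, weight = 4.
  m = 01 → c = 1101111, weight = 6.
  m = 11 → c = 1110001, weight = 4.
Tally weights:
  weight 0: 1 codewords.
  weight 4: 2 codewords.
  weight 6: 1 codewords.
Minimum distance d = smallest w > 0 with A_w > 0 = 4.
Sanity: Σ A_w = 4 = 2^2 = 4 ✓.


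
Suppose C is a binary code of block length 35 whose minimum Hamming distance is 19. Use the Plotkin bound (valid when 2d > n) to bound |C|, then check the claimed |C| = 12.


Plotkin bound M ≤ 12; given |C| = 12 ≤ bound (satisfied).

Check applicability: 2d = 38, n = 35.
2d − n = 3 > 0, so Plotkin applies.
Compute d/(2d−n) = 19/3 ≈ 6.3333.
⌊d/(2d−n)⌋ = 6.
Plotkin bound: M ≤ 2·6 = 12.
Given |C| = 12, check: satisfied.
This |C| is at the Plotkin bound.


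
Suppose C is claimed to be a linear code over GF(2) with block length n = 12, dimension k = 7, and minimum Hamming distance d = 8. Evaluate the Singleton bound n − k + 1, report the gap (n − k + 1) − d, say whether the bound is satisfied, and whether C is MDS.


Singleton RHS = n − k + 1 = 6, slack = -2, bound violated (no such code; not MDS).

Singleton bound: d ≤ n − k + 1.
Here n = 12, k = 7, so n − k + 1 = 6.
Given d = 8, check d ≤ 6: NO.
Slack = (n − k + 1) − d = -2.
The slack is negative: d = 8 exceeds n − k + 1 = 6 by 2, so the Singleton bound is violated and no linear [12, 7, 8]_2 code can exist. In particular it is not MDS (MDS requires d = n − k + 1 exactly).
Description: the claimed parameters are [12, 7, 8]_2; such a code would be impossible (violates the Singleton bound).


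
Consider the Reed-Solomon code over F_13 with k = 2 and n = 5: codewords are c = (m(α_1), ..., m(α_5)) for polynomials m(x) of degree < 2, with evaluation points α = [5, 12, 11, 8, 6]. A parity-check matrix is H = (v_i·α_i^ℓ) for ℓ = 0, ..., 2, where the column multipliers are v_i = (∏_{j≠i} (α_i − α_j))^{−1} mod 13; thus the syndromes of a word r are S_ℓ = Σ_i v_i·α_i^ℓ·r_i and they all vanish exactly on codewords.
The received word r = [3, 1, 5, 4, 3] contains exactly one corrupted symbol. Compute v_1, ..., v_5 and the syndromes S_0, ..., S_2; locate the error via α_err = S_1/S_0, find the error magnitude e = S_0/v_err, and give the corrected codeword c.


S = (6, 10, 8), error at position 5, error magnitude e = 4, c = [3, 1, 5, 4, 12].

Step 1: column multipliers v_i = (∏_{j≠i}(α_i − α_j))^{−1} mod 13.
  i = 1 (α = 5): (5−12)(5−11)(5−8)(5−6) = (−7)·(−6)·(−3)·(−1) = 126 ≡ 9, so v_1 = 9^{−1} = 3 (mod 13).
  i = 2 (α = 12): (12−5)(12−11)(12−8)(12−6) = 7·1·4·6 = 168 ≡ 12, so v_2 = 12^{−1} = 12 (mod 13).
  i = 3 (α = 11): (11−5)(11−12)(11−8)(11−6) = 6·(−1)·3·5 = −90 ≡ 1, so v_3 = 1^{−1} = 1 (mod 13).
  i = 4 (α = 8): (8−5)(8−12)(8−11)(8−6) = 3·(−4)·(−3)·2 = 72 ≡ 7, so v_4 = 7^{−1} = 2 (mod 13).
  i = 5 (α = 6): (6−5)(6−12)(6−11)(6−8) = 1·(−6)·(−5)·(−2) = −60 ≡ 5, so v_5 = 5^{−1} = 8 (mod 13).
  v = [3, 12, 1, 2, 8].
Step 2: syndromes of r = [3, 1, 5, 4, 3] (all sums mod 13).
  S_0 = Σ v_i r_i = 3·3 + 12·1 + 1·5 + 2·4 + 8·3 = 58 ≡ 6.
  S_1 = Σ v_i α_i r_i = 3·5·3 + 12·12·1 + 1·11·5 + 2·8·4 + 8·6·3 = 452 ≡ 10.
  α_i^2 mod 13 = [12, 1, 4, 12, 10].
  S_2 = Σ v_i α_i^2 r_i = 3·12·3 + 12·1·1 + 1·4·5 + 2·12·4 + 8·10·3 = 476 ≡ 8.
  S = (6, 10, 8) ≠ 0, so r is not a codeword (an error is present).
Step 3: locate the error. For a single error e at position i, S_ℓ = v_i·e·α_i^ℓ, so α_err = S_1/S_0.
  S_0^{−1} = 6^{−1} = 11 (mod 13), so α_err = 10·11 = 110 ≡ 6 = α_5. Error position i = 5.
  Consistency check: S_2/S_1 = 8·4 = 32 ≡ 6 = α_err ✓ (single-error assumption holds).
Step 4: error magnitude e = S_0/v_5 = S_0·∏_{j≠5}(α_5 − α_j) = 6·5 = 30 ≡ 4 (mod 13).
Step 5: correct position 5: c_5 = r_5 − e = 3 − 4 ≡ 12 (mod 13). Hence c = [3, 1, 5, 4, 12].
  Check: interpolating c through the α_i gives m(x) = 10 + 9·x (degree < 2) with m(α_i) = c_i for every i, so c is indeed a codeword.


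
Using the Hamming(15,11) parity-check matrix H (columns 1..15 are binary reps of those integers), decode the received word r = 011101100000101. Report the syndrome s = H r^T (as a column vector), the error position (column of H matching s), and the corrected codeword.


s = (0, 1, 1, 0)^T, error position = 6, corrected codeword c = 011100100000101

Compute s = H r^T mod 2 one row at a time:
  s_1 = 0 + 0 + 0 + 0 + 0 + 1 + 0 + 1 = 2 ≡ 0 (mod 2).
  s_2 = 1 + 0 + 1 + 1 + 0 + 1 + 0 + 1 = 5 ≡ 1 (mod 2).
  s_3 = 1 + 1 + 1 + 1 + 0 + 0 + 0 + 1 = 5 ≡ 1 (mod 2).
  s_4 = 0 + 1 + 0 + 1 + 0 + 0 + 1 + 1 = 4 ≡ 0 (mod 2).
s = (0, 1, 1, 0)^T — this equals column 6 of H (binary 0110), so error is at position 6.
Correct: flip bit 6 of r = 011101100000101 to get c = 011100100000101.


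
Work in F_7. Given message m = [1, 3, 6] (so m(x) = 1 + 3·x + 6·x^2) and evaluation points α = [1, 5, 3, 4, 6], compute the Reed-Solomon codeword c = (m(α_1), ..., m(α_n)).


c = [3, 5, 1, 4, 4]

Message polynomial: m(x) = 1 + 3·x + 6·x^2 (mod 7).
For each evaluation point α_i, compute m(α_i) mod 7:
  α_1 = 1: Horner steps 6 → 2 → 3, so m(1) = 3.
  α_2 = 5: Horner steps 6 → 5 → 5, so m(5) = 5.
  α_3 = 3: Horner steps 6 → 0 → 1, so m(3) = 1.
  α_4 = 4: Horner steps 6 → 6 → 4, so m(4) = 4.
  α_5 = 6: Horner steps 6 → 4 → 4, so m(6) = 4.
Codeword c = [3, 5, 1, 4, 4] ∈ F_7^5.


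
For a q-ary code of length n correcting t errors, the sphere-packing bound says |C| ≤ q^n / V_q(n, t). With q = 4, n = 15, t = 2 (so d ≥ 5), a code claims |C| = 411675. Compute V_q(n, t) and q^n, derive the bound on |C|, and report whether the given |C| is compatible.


V_q(n, t) = 991, q^n = 1073741824, Hamming bound = 1083493, |C| = 411675 ≤ bound (satisfied).

Step 1: Compute V_q(n, t) = Σ_{j=0}^2 C(n, j) (q−1)^j.
  j = 0: C(15,0)·(3)^0 = 1·1 = 1.
  j = 1: C(15,1)·(3)^1 = 15·3 = 45.
  j = 2: C(15,2)·(3)^2 = 105·9 = 945.
  V_q(n, t) = 1 + 45 + 945 = 991.
Step 2: q^n = 4^15 = 1073741824.
Step 3: Hamming bound ⌊q^n / V_q(n,t)⌋ = ⌊1073741824/991⌋ = 1083493.
Step 4: Compare |C| = 411675 to 1083493: satisfied.
The claimed |C| lies below the Hamming bound.


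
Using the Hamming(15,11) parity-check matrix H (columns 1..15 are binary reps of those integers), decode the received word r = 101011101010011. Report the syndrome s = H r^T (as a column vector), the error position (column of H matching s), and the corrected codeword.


s = (0, 1, 0, 1)^T, error position = 5, corrected codeword c = 101001101010011

Compute s = H r^T mod 2 one row at a time:
  s_1 = 0 + 1 + 0 + 1 + 0 + 0 + 1 + 1 = 4 ≡ 0 (mod 2).
  s_2 = 0 + 1 + 1 + 1 + 0 + 0 + 1 + 1 = 5 ≡ 1 (mod 2).
  s_3 = 0 + 1 + 1 + 1 + 0 + 1 + 1 + 1 = 6 ≡ 0 (mod 2).
  s_4 = 1 + 1 + 1 + 1 + 1 + 1 + 0 + 1 = 7 ≡ 1 (mod 2).
s = (0, 1, 0, 1)^T — this equals column 5 of H (binary 0101), so error is at position 5.
Correct: flip bit 5 of r = 101011101010011 to get c = 101001101010011.


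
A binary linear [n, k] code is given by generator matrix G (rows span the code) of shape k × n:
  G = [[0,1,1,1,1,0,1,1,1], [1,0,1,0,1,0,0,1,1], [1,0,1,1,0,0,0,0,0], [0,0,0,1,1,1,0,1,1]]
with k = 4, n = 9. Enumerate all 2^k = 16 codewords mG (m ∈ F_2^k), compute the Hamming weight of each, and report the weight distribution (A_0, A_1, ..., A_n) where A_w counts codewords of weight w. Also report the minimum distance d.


Weight distribution: A_0 = 1, A_1 = 1, A_3 = 2, A_4 = 4, A_5 = 3, A_6 = 2, A_7 = 2, A_8 = 1. Minimum distance d = 1.

Enumerate all 2^4 = 16 messages m ∈ F_2^4.
For each, compute codeword c = mG in F_2^9, then tally its weight.
  m = 0000 → c = 000000000, weight = 0.
  m = 1000 → c = 011110111, weight = 7.
  m = 0100 → c = 101010011, weight = 5.
  m = 1100 → c = 110100100, weight = 4.
  m = 0010 → c = 101100000, weight = 3.
  m = 1010 → c = 110010111, weight = 6.
  m = 0110 → c = 000110011, weight = 4.
  m = 1110 → c = 011000100, weight = 3.
  m = 0001 → c = 000111011, weight = 5.
  m = 1001 → c = 011001100, weight = 4.
  m = 0101 → c = 101101000, weight = 4.
  m = 1101 → c = 110011111, weight = 7.
  m = 0011 → c = 101011011, weight = 6.
  m = 1011 → c = 110101100, weight = 5.
  m = 0111 → c = 000001000, weight = 1.
  m = 1111 → c = 011111111, weight = 8.
Tally weights:
  weight 0: 1 codewords.
  weight 1: 1 codewords.
  weight 3: 2 codewords.
  weight 4: 4 codewords.
  weight 5: 3 codewords.
  weight 6: 2 codewords.
  weight 7: 2 codewords.
  weight 8: 1 codewords.
Minimum distance d = smallest w > 0 with A_w > 0 = 1.
Sanity: Σ A_w = 16 = 2^4 = 16 ✓.


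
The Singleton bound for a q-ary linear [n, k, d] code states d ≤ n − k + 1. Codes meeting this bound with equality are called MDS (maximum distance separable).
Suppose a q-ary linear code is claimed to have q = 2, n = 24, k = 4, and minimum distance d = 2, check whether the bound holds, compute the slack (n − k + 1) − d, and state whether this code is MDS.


Singleton RHS = n − k + 1 = 21, slack = 19, bound satisfied, not MDS.

Singleton bound: d ≤ n − k + 1.
Here n = 24, k = 4, so n − k + 1 = 21.
Given d = 2, check d ≤ 21: YES.
Slack = (n − k + 1) − d = 19.
The code is NOT MDS (slack = 19 > 0).
Description: the claimed parameters are [24, 4, 2]_2; such a code would be non-MDS.


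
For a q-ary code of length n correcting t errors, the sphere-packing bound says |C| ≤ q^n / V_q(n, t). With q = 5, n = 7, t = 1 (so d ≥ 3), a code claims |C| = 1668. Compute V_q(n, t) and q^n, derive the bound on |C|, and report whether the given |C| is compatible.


V_q(n, t) = 29, q^n = 78125, Hamming bound = 2693, |C| = 1668 ≤ bound (satisfied).

Step 1: Compute V_q(n, t) = Σ_{j=0}^1 C(n, j) (q−1)^j.
  j = 0: C(7,0)·(4)^0 = 1·1 = 1.
  j = 1: C(7,1)·(4)^1 = 7·4 = 28.
  V_q(n, t) = 1 + 28 = 29.
Step 2: q^n = 5^7 = 78125.
Step 3: Hamming bound ⌊q^n / V_q(n,t)⌋ = ⌊78125/29⌋ = 2693.
Step 4: Compare |C| = 1668 to 2693: satisfied.
The claimed |C| lies below the Hamming bound.


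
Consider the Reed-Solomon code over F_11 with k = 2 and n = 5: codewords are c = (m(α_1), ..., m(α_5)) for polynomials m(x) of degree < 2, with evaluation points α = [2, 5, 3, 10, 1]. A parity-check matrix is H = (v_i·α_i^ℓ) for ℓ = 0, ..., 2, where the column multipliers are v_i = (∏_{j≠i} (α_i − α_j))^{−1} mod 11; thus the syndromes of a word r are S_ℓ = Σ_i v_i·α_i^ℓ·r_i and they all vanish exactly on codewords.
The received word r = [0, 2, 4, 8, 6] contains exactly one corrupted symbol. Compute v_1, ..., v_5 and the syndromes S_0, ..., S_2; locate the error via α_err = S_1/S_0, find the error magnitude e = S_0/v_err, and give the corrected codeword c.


S = (8, 5, 10), error at position 1, error magnitude e = 6, c = [5, 2, 4, 8, 6].

Step 1: column multipliers v_i = (∏_{j≠i}(α_i − α_j))^{−1} mod 11.
  i = 1 (α = 2): (2−5)(2−3)(2−10)(2−1) = (−3)·(−1)·(−8)·1 = −24 ≡ 9, so v_1 = 9^{−1} = 5 (mod 11).
  i = 2 (α = 5): (5−2)(5−3)(5−10)(5−1) = 3·2·(−5)·4 = −120 ≡ 1, so v_2 = 1^{−1} = 1 (mod 11).
  i = 3 (α = 3): (3−2)(3−5)(3−10)(3−1) = 1·(−2)·(−7)·2 = 28 ≡ 6, so v_3 = 6^{−1} = 2 (mod 11).
  i = 4 (α = 10): (10−2)(10−5)(10−3)(10−1) = 8·5·7·9 = 2520 ≡ 1, so v_4 = 1^{−1} = 1 (mod 11).
  i = 5 (α = 1): (1−2)(1−5)(1−3)(1−10) = (−1)·(−4)·(−2)·(−9) = 72 ≡ 6, so v_5 = 6^{−1} = 2 (mod 11).
  v = [5, 1, 2, 1, 2].
Step 2: syndromes of r = [0, 2, 4, 8, 6] (all sums mod 11).
  S_0 = Σ v_i r_i = 5·0 + 1·2 + 2·4 + 1·8 + 2·6 = 30 ≡ 8.
  S_1 = Σ v_i α_i r_i = 5·2·0 + 1·5·2 + 2·3·4 + 1·10·8 + 2·1·6 = 126 ≡ 5.
  α_i^2 mod 11 = [4, 3, 9, 1, 1].
  S_2 = Σ v_i α_i^2 r_i = 5·4·0 + 1·3·2 + 2·9·4 + 1·1·8 + 2·1·6 = 98 ≡ 10.
  S = (8, 5, 10) ≠ 0, so r is not a codeword (an error is present).
Step 3: locate the error. For a single error e at position i, S_ℓ = v_i·e·α_i^ℓ, so α_err = S_1/S_0.
  S_0^{−1} = 8^{−1} = 7 (mod 11), so α_err = 5·7 = 35 ≡ 2 = α_1. Error position i = 1.
  Consistency check: S_2/S_1 = 10·9 = 90 ≡ 2 = α_err ✓ (single-error assumption holds).
Step 4: error magnitude e = S_0/v_1 = S_0·∏_{j≠1}(α_1 − α_j) = 8·9 = 72 ≡ 6 (mod 11).
Step 5: correct position 1: c_1 = r_1 − e = 0 − 6 ≡ 5 (mod 11). Hence c = [5, 2, 4, 8, 6].
  Check: interpolating c through the α_i gives m(x) = 7 + 10·x (degree < 2) with m(α_i) = c_i for every i, so c is indeed a codeword.


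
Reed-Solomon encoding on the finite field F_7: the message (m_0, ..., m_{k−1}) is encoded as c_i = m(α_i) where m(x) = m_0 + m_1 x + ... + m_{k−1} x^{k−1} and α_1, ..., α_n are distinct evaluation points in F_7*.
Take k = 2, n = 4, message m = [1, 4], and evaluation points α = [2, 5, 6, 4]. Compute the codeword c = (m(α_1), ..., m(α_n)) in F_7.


c = [2, 0, 4, 3]

Message polynomial: m(x) = 1 + 4·x (mod 7).
For each evaluation point α_i, compute m(α_i) mod 7:
  α_1 = 2: Horner steps 4 → 2, so m(2) = 2.
  α_2 = 5: Horner steps 4 → 0, so m(5) = 0.
  α_3 = 6: Horner steps 4 → 4, so m(6) = 4.
  α_4 = 4: Horner steps 4 → 3, so m(4) = 3.
Codeword c = [2, 0, 4, 3] ∈ F_7^4.


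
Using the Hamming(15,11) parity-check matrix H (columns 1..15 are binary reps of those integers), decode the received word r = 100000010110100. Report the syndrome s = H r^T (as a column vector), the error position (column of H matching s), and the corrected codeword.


s = (0, 1, 0, 1)^T, error position = 5, corrected codeword c = 100010010110100

Compute s = H r^T mod 2 one row at a time:
  s_1 = 1 + 0 + 1 + 1 + 0 + 1 + 0 + 0 = 4 ≡ 0 (mod 2).
  s_2 = 0 + 0 + 0 + 0 + 0 + 1 + 0 + 0 = 1 ≡ 1 (mod 2).
  s_3 = 0 + 0 + 0 + 0 + 1 + 1 + 0 + 0 = 2 ≡ 0 (mod 2).
  s_4 = 1 + 0 + 0 + 0 + 0 + 1 + 1 + 0 = 3 ≡ 1 (mod 2).
s = (0, 1, 0, 1)^T — this equals column 5 of H (binary 0101), so error is at position 5.
Correct: flip bit 5 of r = 100000010110100 to get c = 100010010110100.


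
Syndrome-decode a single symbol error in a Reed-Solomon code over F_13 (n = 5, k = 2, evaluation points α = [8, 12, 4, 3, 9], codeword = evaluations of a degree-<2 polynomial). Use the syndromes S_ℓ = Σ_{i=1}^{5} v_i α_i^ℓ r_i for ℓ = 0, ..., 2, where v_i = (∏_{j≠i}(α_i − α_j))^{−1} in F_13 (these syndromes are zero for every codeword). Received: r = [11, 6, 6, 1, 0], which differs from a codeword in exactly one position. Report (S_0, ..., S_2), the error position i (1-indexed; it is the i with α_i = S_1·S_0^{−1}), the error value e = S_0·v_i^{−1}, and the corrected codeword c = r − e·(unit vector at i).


S = (9, 10, 1), error at position 3, error magnitude e = 3, c = [11, 6, 3, 1, 0].

Step 1: column multipliers v_i = (∏_{j≠i}(α_i − α_j))^{−1} mod 13.
  i = 1 (α = 8): (8−12)(8−4)(8−3)(8−9) = (−4)·4·5·(−1) = 80 ≡ 2, so v_1 = 2^{−1} = 7 (mod 13).
  i = 2 (α = 12): (12−8)(12−4)(12−3)(12−9) = 4·8·9·3 = 864 ≡ 6, so v_2 = 6^{−1} = 11 (mod 13).
  i = 3 (α = 4): (4−8)(4−12)(4−3)(4−9) = (−4)·(−8)·1·(−5) = −160 ≡ 9, so v_3 = 9^{−1} = 3 (mod 13).
  i = 4 (α = 3): (3−8)(3−12)(3−4)(3−9) = (−5)·(−9)·(−1)·(−6) = 270 ≡ 10, so v_4 = 10^{−1} = 4 (mod 13).
  i = 5 (α = 9): (9−8)(9−12)(9−4)(9−3) = 1·(−3)·5·6 = −90 ≡ 1, so v_5 = 1^{−1} = 1 (mod 13).
  v = [7, 11, 3, 4, 1].
Step 2: syndromes of r = [11, 6, 6, 1, 0] (all sums mod 13).
  S_0 = Σ v_i r_i = 7·11 + 11·6 + 3·6 + 4·1 + 1·0 = 165 ≡ 9.
  S_1 = Σ v_i α_i r_i = 7·8·11 + 11·12·6 + 3·4·6 + 4·3·1 + 1·9·0 = 1492 ≡ 10.
  α_i^2 mod 13 = [12, 1, 3, 9, 3].
  S_2 = Σ v_i α_i^2 r_i = 7·12·11 + 11·1·6 + 3·3·6 + 4·9·1 + 1·3·0 = 1080 ≡ 1.
  S = (9, 10, 1) ≠ 0, so r is not a codeword (an error is present).
Step 3: locate the error. For a single error e at position i, S_ℓ = v_i·e·α_i^ℓ, so α_err = S_1/S_0.
  S_0^{−1} = 9^{−1} = 3 (mod 13), so α_err = 10·3 = 30 ≡ 4 = α_3. Error position i = 3.
  Consistency check: S_2/S_1 = 1·4 = 4 ≡ 4 = α_err ✓ (single-error assumption holds).
Step 4: error magnitude e = S_0/v_3 = S_0·∏_{j≠3}(α_3 − α_j) = 9·9 = 81 ≡ 3 (mod 13).
Step 5: correct position 3: c_3 = r_3 − e = 6 − 3 ≡ 3 (mod 13). Hence c = [11, 6, 3, 1, 0].
  Check: interpolating c through the α_i gives m(x) = 8 + 2·x (degree < 2) with m(α_i) = c_i for every i, so c is indeed a codeword.


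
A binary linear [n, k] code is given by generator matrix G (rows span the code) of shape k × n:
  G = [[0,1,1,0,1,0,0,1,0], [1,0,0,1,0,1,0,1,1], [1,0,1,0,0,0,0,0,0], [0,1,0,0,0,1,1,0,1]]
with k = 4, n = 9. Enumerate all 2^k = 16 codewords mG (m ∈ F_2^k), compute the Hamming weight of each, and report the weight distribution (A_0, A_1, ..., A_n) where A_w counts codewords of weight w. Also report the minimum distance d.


Weight distribution: A_0 = 1, A_2 = 1, A_3 = 1, A_4 = 3, A_5 = 6, A_6 = 3, A_7 = 1. Minimum distance d = 2.

Enumerate all 2^4 = 16 messages m ∈ F_2^4.
For each, compute codeword c = mG in F_2^9, then tally its weight.
  m = 0000 → c = 000000000, weight = 0.
  m = 1000 → c = 011010010, weight = 4.
  m = 0100 → c = 100101011, weight = 5.
  m = 1100 → c = 111111001, weight = 7.
  m = 0010 → c = 101000000, weight = 2.
  m = 1010 → c = 110010010, weight = 4.
  m = 0110 → c = 001101011, weight = 5.
  m = 1110 → c = 010111001, weight = 5.
  m = 0001 → c = 010001101, weight = 4.
  m = 1001 → c = 001011111, weight = 6.
  m = 0101 → c = 110100110, weight = 5.
  m = 1101 → c = 101110100, weight = 5.
  m = 0011 → c = 111001101, weight = 6.
  m = 1011 → c = 100011111, weight = 6.
  m = 0111 → c = 011100110, weight = 5.
  m = 1111 → c = 000110100, weight = 3.
Tally weights:
  weight 0: 1 codewords.
  weight 2: 1 codewords.
  weight 3: 1 codewords.
  weight 4: 3 codewords.
  weight 5: 6 codewords.
  weight 6: 3 codewords.
  weight 7: 1 codewords.
Minimum distance d = smallest w > 0 with A_w > 0 = 2.
Sanity: Σ A_w = 16 = 2^4 = 16 ✓.
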